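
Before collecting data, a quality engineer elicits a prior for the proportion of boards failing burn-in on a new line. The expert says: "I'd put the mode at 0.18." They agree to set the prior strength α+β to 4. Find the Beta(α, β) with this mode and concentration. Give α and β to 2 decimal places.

α = 1.36, β = 2.64

For α,β > 1 the Beta mode is (α−1)/(α+β−2). With α+β = 4, the mode is (α−1)/2.
Set (α−1)/2 = 0.18 → α = 1 + 0.18·2 = 1.36.
β = 4 − α = 2.64.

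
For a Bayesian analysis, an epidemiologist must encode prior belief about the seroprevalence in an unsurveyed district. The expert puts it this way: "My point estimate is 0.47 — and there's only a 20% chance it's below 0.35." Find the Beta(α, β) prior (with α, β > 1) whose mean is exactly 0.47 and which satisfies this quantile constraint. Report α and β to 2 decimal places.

With mean 0.47 fixed, write α = 0.47s, β = 0.53s where s = α+β.
Need P(θ < 0.35) = 0.2 under Beta(0.47s, 0.53s). Normal approximation: (q−m)/√(m(1−m)/s) ≈ z_{0.2} = -0.842, so s ≈ 0.47·0.53·(-0.842)²/(0.35−0.47)² = 12.3.
At s = 12.3: P(θ<0.35) ≈ 0.202. Adjusting to match 0.2 gives s ≈ 12.46.
So α = 0.47·12.46 ≈ 5.86, β = 0.53·12.46 ≈ 6.61.

α ≈ 5.86, β ≈ 6.61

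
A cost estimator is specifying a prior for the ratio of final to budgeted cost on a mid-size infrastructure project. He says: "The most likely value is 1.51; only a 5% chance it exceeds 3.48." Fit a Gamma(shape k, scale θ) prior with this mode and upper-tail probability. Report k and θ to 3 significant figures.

k ≈ 4.93, θ ≈ 0.384

Gamma(k,θ) with k>1 has mode (k−1)θ, so θ = 1.51/(k−1).
Need P(X < 3.48) = 0.95 with θ tied to k this way. Start at k = 2, θ = 1.51: P(X<3.48) ≈ 0.670.
Too low — raise k to concentrate. Iterating converges to k ≈ 4.93.
Then θ = 1.51/(4.93−1) ≈ 0.384.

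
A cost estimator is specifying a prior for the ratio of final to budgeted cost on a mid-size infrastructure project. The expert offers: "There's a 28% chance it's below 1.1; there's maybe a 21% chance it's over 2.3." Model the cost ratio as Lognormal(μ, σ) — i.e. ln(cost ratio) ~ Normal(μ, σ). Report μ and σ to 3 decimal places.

μ ≈ 0.405, σ ≈ 0.531

If T ~ Lognormal(μ,σ) then ln T ~ Normal(μ,σ), so the p-quantile of ln T is μ + z_p·σ.
ln(1.1) = 0.09531 and ln(2.3) = 0.8329; z_{0.28} = -0.5828, z_{0.79} = 0.8064.
σ = (0.8329 − 0.09531)/(0.8064 − (-0.5828)) = 0.531.
μ = 0.09531 − (-0.5828)·0.531 = 0.405.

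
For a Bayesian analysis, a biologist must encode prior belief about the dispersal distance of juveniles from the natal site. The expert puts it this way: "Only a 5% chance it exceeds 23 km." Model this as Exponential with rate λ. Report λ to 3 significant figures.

P(T > 23.0) = e^(−λ·23.0) = 0.05, so λ = −ln(0.05)/23.0 = 0.13.

λ ≈ 0.13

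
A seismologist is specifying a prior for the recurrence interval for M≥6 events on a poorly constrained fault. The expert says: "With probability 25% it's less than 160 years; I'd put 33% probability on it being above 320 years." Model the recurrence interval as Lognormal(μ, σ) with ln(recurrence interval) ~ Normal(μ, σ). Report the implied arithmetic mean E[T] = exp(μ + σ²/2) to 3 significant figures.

If T ~ Lognormal(μ,σ) then ln T ~ Normal(μ,σ), so the p-quantile of ln T is μ + z_p·σ.
ln(160) = 5.075 and ln(320) = 5.768; z_{0.25} = -0.6745, z_{0.67} = 0.4399.
σ = (5.768 − 5.075)/(0.4399 − (-0.6745)) = 0.622.
μ = 5.075 − (-0.6745)·0.622 = 5.495.
E[T] = exp(μ + σ²/2) = exp(5.495 + 0.1934) = 295 years.

E[T] ≈ 295 years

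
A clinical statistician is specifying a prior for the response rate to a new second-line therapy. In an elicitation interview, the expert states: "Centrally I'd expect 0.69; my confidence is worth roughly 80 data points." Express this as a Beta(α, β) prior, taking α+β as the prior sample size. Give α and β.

Under the effective-sample-size interpretation, Beta(α, β) has prior mean α/(α+β) and prior sample size α+β.
So α+β = 80 and α/(α+β) = 0.69, giving α = 0.69·80 = 55.2 and β = 80 − 55.2 = 24.8.

α = 55.2, β = 24.8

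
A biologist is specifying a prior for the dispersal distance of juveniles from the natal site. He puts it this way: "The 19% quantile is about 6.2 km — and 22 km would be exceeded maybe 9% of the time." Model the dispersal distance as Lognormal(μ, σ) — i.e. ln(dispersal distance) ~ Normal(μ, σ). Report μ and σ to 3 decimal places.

μ ≈ 2.326, σ ≈ 0.571

If T ~ Lognormal(μ,σ) then ln T ~ Normal(μ,σ), so the p-quantile of ln T is μ + z_p·σ.
ln(6.2) = 1.825 and ln(22) = 3.091; z_{0.19} = -0.8779, z_{0.91} = 1.341.
σ = (3.091 − 1.825)/(1.341 − (-0.8779)) = 0.571.
μ = 1.825 − (-0.8779)·0.571 = 2.326.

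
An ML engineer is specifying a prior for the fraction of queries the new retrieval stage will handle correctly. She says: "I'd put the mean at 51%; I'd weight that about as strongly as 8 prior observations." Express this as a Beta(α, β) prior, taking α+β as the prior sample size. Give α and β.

α = 4.08, β = 3.92

Under the effective-sample-size interpretation, Beta(α, β) has prior mean α/(α+β) and prior sample size α+β.
So α+β = 8 and α/(α+β) = 0.51, giving α = 0.51·8 = 4.08 and β = 8 − 4.08 = 3.92.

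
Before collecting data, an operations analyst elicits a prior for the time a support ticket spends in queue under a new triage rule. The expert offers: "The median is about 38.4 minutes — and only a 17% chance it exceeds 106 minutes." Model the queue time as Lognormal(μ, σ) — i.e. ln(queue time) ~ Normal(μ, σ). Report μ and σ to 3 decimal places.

If T ~ Lognormal(μ,σ) then ln T ~ Normal(μ,σ), so the p-quantile of ln T is μ + z_p·σ.
ln(38.4) = 3.648 and ln(106) = 4.663; z_{0.5} = 0, z_{0.83} = 0.9542.
σ = (4.663 − 3.648)/(0.9542 − (0)) = 1.064.
μ = 3.648 − (0)·1.064 = 3.648.

μ ≈ 3.648, σ ≈ 1.064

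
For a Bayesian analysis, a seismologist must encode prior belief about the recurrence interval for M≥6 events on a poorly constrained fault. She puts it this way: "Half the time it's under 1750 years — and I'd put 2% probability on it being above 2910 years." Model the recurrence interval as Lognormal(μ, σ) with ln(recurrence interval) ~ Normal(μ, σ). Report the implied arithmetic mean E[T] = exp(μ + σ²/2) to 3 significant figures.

If T ~ Lognormal(μ,σ) then ln T ~ Normal(μ,σ), so the p-quantile of ln T is μ + z_p·σ.
ln(1750) = 7.467 and ln(2910) = 7.976; z_{0.5} = 0, z_{0.98} = 2.054.
σ = (7.976 − 7.467)/(2.054 − (0)) = 0.248.
μ = 7.467 − (0)·0.248 = 7.467.
E[T] = exp(μ + σ²/2) = exp(7.467 + 0.0307) = 1800 years.

E[T] ≈ 1800 years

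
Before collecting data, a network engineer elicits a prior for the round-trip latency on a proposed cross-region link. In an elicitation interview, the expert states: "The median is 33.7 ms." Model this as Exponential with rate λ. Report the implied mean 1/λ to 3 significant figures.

mean ≈ 48.6 ms

Exponential median = ln 2 / λ, so λ = ln 2 / 33.7 = 0.0206.
Mean = 1/λ = 48.6 ms.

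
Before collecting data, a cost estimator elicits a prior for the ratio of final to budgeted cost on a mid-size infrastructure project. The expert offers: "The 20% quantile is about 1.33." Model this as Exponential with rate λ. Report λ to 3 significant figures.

P(T < 1.33) = 1 − e^(−λ·1.33) = 0.2, so λ = −ln(1−0.2)/1.33 = −ln(0.8)/1.33 = 0.168.

λ ≈ 0.168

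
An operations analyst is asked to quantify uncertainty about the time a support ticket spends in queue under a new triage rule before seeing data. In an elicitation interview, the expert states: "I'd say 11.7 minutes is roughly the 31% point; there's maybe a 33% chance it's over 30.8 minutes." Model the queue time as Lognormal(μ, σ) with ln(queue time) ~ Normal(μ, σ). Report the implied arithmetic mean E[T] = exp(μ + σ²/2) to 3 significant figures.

E[T] ≈ 33.4 minutes

If T ~ Lognormal(μ,σ) then ln T ~ Normal(μ,σ), so the p-quantile of ln T is μ + z_p·σ.
ln(11.7) = 2.46 and ln(30.8) = 3.428; z_{0.31} = -0.4959, z_{0.67} = 0.4399.
σ = (3.428 − 2.46)/(0.4399 − (-0.4959)) = 1.034.
μ = 2.46 − (-0.4959)·1.034 = 2.972.
E[T] = exp(μ + σ²/2) = exp(2.972 + 0.5350) = 33.4 minutes.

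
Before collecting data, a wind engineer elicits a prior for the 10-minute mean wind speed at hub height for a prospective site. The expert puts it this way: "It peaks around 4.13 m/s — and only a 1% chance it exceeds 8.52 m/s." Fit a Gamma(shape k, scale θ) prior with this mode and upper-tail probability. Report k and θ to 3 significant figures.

Gamma(k,θ) with k>1 has mode (k−1)θ, so θ = 4.13/(k−1).
Need P(X < 8.52) = 0.99 with θ tied to k this way. Start at k = 2, θ = 4.13: P(X<8.52) ≈ 0.611.
Too low — raise k to concentrate. Iterating converges to k ≈ 10.3.
Then θ = 4.13/(10.3−1) ≈ 0.444.

k ≈ 10.3, θ ≈ 0.444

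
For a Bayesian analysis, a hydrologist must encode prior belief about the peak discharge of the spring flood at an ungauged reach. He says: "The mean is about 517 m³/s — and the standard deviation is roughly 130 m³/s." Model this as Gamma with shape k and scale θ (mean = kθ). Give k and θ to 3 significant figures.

k ≈ 15.8, θ ≈ 32.7

For Gamma(k, scale θ): mean = kθ, variance = kθ², so CV = 1/√k.
CV = SD/mean = 130/517 = 0.2515, hence k = 1/CV² = 15.8.
Then θ = mean/k = 517/15.8 = 32.7.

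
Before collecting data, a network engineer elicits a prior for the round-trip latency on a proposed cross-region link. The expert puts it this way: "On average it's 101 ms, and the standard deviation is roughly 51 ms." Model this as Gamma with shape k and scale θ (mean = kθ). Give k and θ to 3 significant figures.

k ≈ 3.92, θ ≈ 25.8

For Gamma(k, scale θ): mean = kθ, variance = kθ², so CV = 1/√k.
CV = SD/mean = 51/101 = 0.505, hence k = 1/CV² = 3.92.
Then θ = mean/k = 101/3.92 = 25.8.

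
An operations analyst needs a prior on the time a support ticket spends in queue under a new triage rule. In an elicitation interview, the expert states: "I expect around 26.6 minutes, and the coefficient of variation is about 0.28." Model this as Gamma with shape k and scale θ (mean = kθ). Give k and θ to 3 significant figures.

For Gamma(k, scale θ): mean = kθ, variance = kθ², so CV = 1/√k.
CV = 0.28, hence k = 1/CV² = 12.8.
Then θ = mean/k = 26.6/12.8 = 2.09.

k ≈ 12.8, θ ≈ 2.09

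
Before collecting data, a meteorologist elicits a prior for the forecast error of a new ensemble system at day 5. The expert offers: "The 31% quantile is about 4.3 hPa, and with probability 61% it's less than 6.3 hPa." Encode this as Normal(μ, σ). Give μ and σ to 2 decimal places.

μ = 5.58, σ = 2.58

For Normal(μ,σ), the p-quantile is μ + z_p·σ. Here z_{0.31} = -0.4959, z_{0.61} = 0.2793.
So 4.3 = μ − 0.4959σ and 6.3 = μ + 0.2793σ.
Subtracting: σ = (6.3 − 4.3)/(0.2793 − (-0.4959)) = 2.58.
Then μ = 4.3 − (-0.4959)·2.58 = 5.58.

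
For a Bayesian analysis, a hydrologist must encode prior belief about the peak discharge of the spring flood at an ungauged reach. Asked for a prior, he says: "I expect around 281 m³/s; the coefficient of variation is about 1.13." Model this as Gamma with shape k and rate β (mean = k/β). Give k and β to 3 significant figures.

k ≈ 0.783, β ≈ 0.00279

For Gamma(k, rate β): mean = k/β, variance = k/β², so CV = 1/√k.
CV = 1.13, hence k = 1/CV² = 0.783.
Then β = k/mean = 0.783/281 = 0.00279.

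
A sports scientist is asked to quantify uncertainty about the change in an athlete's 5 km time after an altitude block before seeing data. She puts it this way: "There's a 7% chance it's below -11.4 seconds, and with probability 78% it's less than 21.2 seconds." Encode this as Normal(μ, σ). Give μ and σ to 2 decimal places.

For Normal(μ,σ), the p-quantile is μ + z_p·σ. Here z_{0.07} = -1.476, z_{0.78} = 0.7722.
So -11.4 = μ − 1.476σ and 21.2 = μ + 0.7722σ.
Subtracting: σ = (21.2 − -11.4)/(0.7722 − (-1.476)) = 14.50.
Then μ = -11.4 − (-1.476)·14.50 = 10.00.

μ = 10.00, σ = 14.50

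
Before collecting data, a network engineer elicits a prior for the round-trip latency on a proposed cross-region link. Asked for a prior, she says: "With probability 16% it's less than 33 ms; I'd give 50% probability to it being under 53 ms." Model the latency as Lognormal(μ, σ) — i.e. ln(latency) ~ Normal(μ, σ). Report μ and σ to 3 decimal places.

If T ~ Lognormal(μ,σ) then ln T ~ Normal(μ,σ), so the p-quantile of ln T is μ + z_p·σ.
ln(33) = 3.497 and ln(53) = 3.97; z_{0.16} = -0.9945, z_{0.5} = 0.
σ = (3.97 − 3.497)/(0 − (-0.9945)) = 0.476.
μ = 3.497 − (-0.9945)·0.476 = 3.970.

μ ≈ 3.970, σ ≈ 0.476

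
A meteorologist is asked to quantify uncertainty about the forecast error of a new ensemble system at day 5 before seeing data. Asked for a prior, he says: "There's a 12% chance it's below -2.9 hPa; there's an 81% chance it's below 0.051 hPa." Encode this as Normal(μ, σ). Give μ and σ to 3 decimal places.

μ = -1.211, σ = 1.437

The p-quantile of Normal(μ,σ) is μ + z_p·σ, with z_{0.12} = -1.175 and z_{0.81} = 0.8779.
Eliminate σ: μ = (z₂·x₁ − z₁·x₂)/(z₂ − z₁) = (0.8779·-2.9 − (-1.175)·0.051)/2.053 = -1.211.
Then σ = (x₂ − x₁)/(z₂ − z₁) = (0.051 − -2.9)/2.053 = 1.437.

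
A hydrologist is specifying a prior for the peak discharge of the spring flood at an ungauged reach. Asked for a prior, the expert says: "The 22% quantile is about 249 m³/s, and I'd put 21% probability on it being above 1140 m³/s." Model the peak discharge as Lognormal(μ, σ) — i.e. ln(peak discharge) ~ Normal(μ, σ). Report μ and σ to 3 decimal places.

If T ~ Lognormal(μ,σ) then ln T ~ Normal(μ,σ), so the p-quantile of ln T is μ + z_p·σ.
ln(249) = 5.517 and ln(1140) = 7.039; z_{0.22} = -0.7722, z_{0.79} = 0.8064.
σ = (7.039 − 5.517)/(0.8064 − (-0.7722)) = 0.964.
μ = 5.517 − (-0.7722)·0.964 = 6.262.

μ ≈ 6.262, σ ≈ 0.964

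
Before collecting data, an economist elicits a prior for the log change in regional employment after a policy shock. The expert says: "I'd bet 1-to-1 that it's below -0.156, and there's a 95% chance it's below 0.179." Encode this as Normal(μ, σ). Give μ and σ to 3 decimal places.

μ = -0.156, σ = 0.204

The p-quantile of Normal(μ,σ) is μ + z_p·σ, with z_{0.5} = 0 and z_{0.95} = 1.645.
Eliminate σ: μ = (z₂·x₁ − z₁·x₂)/(z₂ − z₁) = (1.645·-0.156 − (0)·0.179)/1.645 = -0.156.
Then σ = (x₂ − x₁)/(z₂ − z₁) = (0.179 − -0.156)/1.645 = 0.204.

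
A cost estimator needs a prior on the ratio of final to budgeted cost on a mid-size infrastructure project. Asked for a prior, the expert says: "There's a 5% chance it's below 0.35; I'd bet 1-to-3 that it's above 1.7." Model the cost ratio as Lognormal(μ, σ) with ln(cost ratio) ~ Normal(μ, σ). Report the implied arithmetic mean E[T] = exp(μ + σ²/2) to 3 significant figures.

E[T] ≈ 1.35

If T ~ Lognormal(μ,σ) then ln T ~ Normal(μ,σ), so the p-quantile of ln T is μ + z_p·σ.
ln(0.35) = -1.05 and ln(1.7) = 0.5306; z_{0.05} = -1.645, z_{0.75} = 0.6745.
σ = (0.5306 − -1.05)/(0.6745 − (-1.645)) = 0.681.
μ = -1.05 − (-1.645)·0.681 = 0.071.
E[T] = exp(μ + σ²/2) = exp(0.071 + 0.2322) = 1.35.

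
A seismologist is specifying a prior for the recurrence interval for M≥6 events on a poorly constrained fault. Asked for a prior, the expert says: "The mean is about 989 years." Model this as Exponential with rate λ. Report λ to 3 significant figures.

Exponential mean = 1/λ, so λ = 1/989.0 = 0.00101.

λ ≈ 0.00101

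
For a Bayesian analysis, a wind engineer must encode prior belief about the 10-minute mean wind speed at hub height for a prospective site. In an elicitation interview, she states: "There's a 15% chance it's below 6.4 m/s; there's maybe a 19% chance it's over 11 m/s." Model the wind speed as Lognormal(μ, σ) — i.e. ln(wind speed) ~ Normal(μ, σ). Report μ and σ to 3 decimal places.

μ ≈ 2.150, σ ≈ 0.283

If T ~ Lognormal(μ,σ) then ln T ~ Normal(μ,σ), so the p-quantile of ln T is μ + z_p·σ.
ln(6.4) = 1.856 and ln(11) = 2.398; z_{0.15} = -1.036, z_{0.81} = 0.8779.
σ = (2.398 − 1.856)/(0.8779 − (-1.036)) = 0.283.
μ = 1.856 − (-1.036)·0.283 = 2.150.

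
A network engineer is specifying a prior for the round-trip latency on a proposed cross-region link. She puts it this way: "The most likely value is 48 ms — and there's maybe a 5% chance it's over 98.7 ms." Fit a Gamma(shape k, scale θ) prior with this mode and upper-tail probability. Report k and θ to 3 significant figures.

k ≈ 6.32, θ ≈ 9.02

Gamma(k,θ) with k>1 has mode (k−1)θ, so θ = 48/(k−1).
Need P(X < 98.7) = 0.95 with θ tied to k this way. Start at k = 2, θ = 48: P(X<98.7) ≈ 0.609.
Too low — raise k to concentrate. Iterating converges to k ≈ 6.32.
Then θ = 48/(6.32−1) ≈ 9.02.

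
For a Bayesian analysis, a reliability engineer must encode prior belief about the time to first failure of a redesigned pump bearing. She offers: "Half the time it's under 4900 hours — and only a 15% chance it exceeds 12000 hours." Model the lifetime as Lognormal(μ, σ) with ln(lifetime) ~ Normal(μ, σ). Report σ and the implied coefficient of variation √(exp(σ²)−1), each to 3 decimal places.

If T ~ Lognormal(μ,σ) then ln T ~ Normal(μ,σ), so the p-quantile of ln T is μ + z_p·σ.
ln(4900) = 8.497 and ln(12000) = 9.393; z_{0.5} = 0, z_{0.85} = 1.036.
σ = (9.393 − 8.497)/(1.036 − (0)) = 0.864.
μ = 8.497 − (0)·0.864 = 8.497.
CV = √(exp(σ²)−1) = √(exp(0.7468)−1) = 1.054.

σ ≈ 0.864, CV ≈ 1.054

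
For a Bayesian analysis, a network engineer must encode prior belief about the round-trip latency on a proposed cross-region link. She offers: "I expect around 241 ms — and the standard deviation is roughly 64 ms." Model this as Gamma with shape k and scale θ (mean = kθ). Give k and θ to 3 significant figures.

k ≈ 14.2, θ ≈ 17

For Gamma(k, scale θ): mean = kθ, variance = kθ², so CV = 1/√k.
CV = SD/mean = 64/241 = 0.2656, hence k = 1/CV² = 14.2.
Then θ = mean/k = 241/14.2 = 17.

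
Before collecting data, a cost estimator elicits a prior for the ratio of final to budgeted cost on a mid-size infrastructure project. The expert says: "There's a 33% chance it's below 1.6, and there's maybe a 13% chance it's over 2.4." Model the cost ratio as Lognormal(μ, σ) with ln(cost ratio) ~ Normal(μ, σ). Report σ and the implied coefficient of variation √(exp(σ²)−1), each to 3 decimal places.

σ ≈ 0.259, CV ≈ 0.263

If T ~ Lognormal(μ,σ) then ln T ~ Normal(μ,σ), so the p-quantile of ln T is μ + z_p·σ.
ln(1.6) = 0.47 and ln(2.4) = 0.8755; z_{0.33} = -0.4399, z_{0.87} = 1.126.
σ = (0.8755 − 0.47)/(1.126 − (-0.4399)) = 0.259.
μ = 0.47 − (-0.4399)·0.259 = 0.584.
CV = √(exp(σ²)−1) = √(exp(0.0670)−1) = 0.263.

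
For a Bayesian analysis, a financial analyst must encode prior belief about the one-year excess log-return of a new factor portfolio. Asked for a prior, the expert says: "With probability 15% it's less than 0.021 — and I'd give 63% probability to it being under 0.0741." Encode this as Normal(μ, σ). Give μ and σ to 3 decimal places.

μ = 0.061, σ = 0.039

The p-quantile of Normal(μ,σ) is μ + z_p·σ, with z_{0.15} = -1.036 and z_{0.63} = 0.3319.
Eliminate σ: μ = (z₂·x₁ − z₁·x₂)/(z₂ − z₁) = (0.3319·0.021 − (-1.036)·0.0741)/1.368 = 0.061.
Then σ = (x₂ − x₁)/(z₂ − z₁) = (0.0741 − 0.021)/1.368 = 0.039.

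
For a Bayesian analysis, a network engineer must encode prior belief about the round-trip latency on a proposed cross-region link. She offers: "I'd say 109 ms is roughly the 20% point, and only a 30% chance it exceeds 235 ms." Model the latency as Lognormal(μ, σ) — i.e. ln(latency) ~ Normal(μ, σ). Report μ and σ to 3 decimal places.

μ ≈ 5.165, σ ≈ 0.562

If T ~ Lognormal(μ,σ) then ln T ~ Normal(μ,σ), so the p-quantile of ln T is μ + z_p·σ.
ln(109) = 4.691 and ln(235) = 5.46; z_{0.2} = -0.8416, z_{0.7} = 0.5244.
σ = (5.46 − 4.691)/(0.5244 − (-0.8416)) = 0.562.
μ = 4.691 − (-0.8416)·0.562 = 5.165.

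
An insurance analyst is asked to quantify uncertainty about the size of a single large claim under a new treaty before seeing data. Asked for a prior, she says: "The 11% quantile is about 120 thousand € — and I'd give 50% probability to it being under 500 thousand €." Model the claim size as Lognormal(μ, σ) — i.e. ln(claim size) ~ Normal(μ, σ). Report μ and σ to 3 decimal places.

μ ≈ 6.215, σ ≈ 1.164

If T ~ Lognormal(μ,σ) then ln T ~ Normal(μ,σ), so the p-quantile of ln T is μ + z_p·σ.
ln(120) = 4.787 and ln(500) = 6.215; z_{0.11} = -1.227, z_{0.5} = 0.
σ = (6.215 − 4.787)/(0 − (-1.227)) = 1.164.
μ = 4.787 − (-1.227)·1.164 = 6.215.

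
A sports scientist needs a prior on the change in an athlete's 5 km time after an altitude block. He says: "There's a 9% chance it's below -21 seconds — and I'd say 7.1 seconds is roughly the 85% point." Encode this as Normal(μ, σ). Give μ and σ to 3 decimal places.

μ = -5.151, σ = 11.821

The p-quantile of Normal(μ,σ) is μ + z_p·σ, with z_{0.09} = -1.341 and z_{0.85} = 1.036.
Eliminate σ: μ = (z₂·x₁ − z₁·x₂)/(z₂ − z₁) = (1.036·-21 − (-1.341)·7.1)/2.377 = -5.151.
Then σ = (x₂ − x₁)/(z₂ − z₁) = (7.1 − -21)/2.377 = 11.821.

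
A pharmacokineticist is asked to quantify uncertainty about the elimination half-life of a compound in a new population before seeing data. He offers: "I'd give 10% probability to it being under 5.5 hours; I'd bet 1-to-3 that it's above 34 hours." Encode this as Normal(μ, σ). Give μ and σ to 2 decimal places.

μ = 24.17, σ = 14.57

The p-quantile of Normal(μ,σ) is μ + z_p·σ, with z_{0.1} = -1.282 and z_{0.75} = 0.6745.
Eliminate σ: μ = (z₂·x₁ − z₁·x₂)/(z₂ − z₁) = (0.6745·5.5 − (-1.282)·34)/1.956 = 24.17.
Then σ = (x₂ − x₁)/(z₂ − z₁) = (34 − 5.5)/1.956 = 14.57.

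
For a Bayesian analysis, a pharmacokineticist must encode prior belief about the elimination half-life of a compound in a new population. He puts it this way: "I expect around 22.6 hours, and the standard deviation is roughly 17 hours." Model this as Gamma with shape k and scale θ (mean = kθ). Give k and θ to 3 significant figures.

For Gamma(k, scale θ): mean = kθ, variance = kθ², so CV = 1/√k.
CV = SD/mean = 17/22.6 = 0.7522, hence k = 1/CV² = 1.77.
Then θ = mean/k = 22.6/1.77 = 12.8.

k ≈ 1.77, θ ≈ 12.8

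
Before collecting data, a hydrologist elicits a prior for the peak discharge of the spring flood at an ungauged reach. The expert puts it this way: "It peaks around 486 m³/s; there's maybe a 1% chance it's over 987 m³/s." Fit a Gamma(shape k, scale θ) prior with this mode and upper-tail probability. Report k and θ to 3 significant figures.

Gamma(k,θ) with k>1 has mode (k−1)θ, so θ = 486/(k−1).
Need P(X < 987) = 0.99 with θ tied to k this way. Start at k = 2, θ = 486: P(X<987) ≈ 0.602.
Too low — raise k to concentrate. Iterating converges to k ≈ 10.8.
Then θ = 486/(10.8−1) ≈ 49.8.

k ≈ 10.8, θ ≈ 49.8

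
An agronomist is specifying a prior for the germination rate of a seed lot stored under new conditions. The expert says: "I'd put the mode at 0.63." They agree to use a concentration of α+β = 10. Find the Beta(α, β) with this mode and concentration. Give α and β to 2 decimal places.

α = 6.04, β = 3.96

For α,β > 1 the Beta mode is (α−1)/(α+β−2). With α+β = 10, the mode is (α−1)/8.
Set (α−1)/8 = 0.63 → α = 1 + 0.63·8 = 6.04.
β = 10 − α = 3.96.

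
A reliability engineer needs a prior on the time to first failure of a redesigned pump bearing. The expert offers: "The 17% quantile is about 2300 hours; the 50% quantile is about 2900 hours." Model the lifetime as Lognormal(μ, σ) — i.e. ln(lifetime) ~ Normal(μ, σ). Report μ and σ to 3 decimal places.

If T ~ Lognormal(μ,σ) then ln T ~ Normal(μ,σ), so the p-quantile of ln T is μ + z_p·σ.
ln(2300) = 7.741 and ln(2900) = 7.972; z_{0.17} = -0.9542, z_{0.5} = 0.
σ = (7.972 − 7.741)/(0 − (-0.9542)) = 0.243.
μ = 7.741 − (-0.9542)·0.243 = 7.972.

μ ≈ 7.972, σ ≈ 0.243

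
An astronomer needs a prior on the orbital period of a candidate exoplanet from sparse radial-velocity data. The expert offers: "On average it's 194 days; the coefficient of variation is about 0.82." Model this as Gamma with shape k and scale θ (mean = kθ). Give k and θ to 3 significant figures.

k ≈ 1.49, θ ≈ 130

For Gamma(k, scale θ): mean = kθ, variance = kθ², so CV = 1/√k.
CV = 0.82, hence k = 1/CV² = 1.49.
Then θ = mean/k = 194/1.49 = 130.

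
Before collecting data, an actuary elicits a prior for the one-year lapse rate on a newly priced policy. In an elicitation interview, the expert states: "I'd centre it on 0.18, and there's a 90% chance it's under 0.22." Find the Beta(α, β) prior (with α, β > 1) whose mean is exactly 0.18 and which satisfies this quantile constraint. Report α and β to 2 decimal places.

α ≈ 28.30, β ≈ 128.94

With mean 0.18 fixed, write α = 0.18s, β = 0.82s where s = α+β.
Need P(θ < 0.22) = 0.9 under Beta(0.18s, 0.82s). Normal approximation: (q−m)/√(m(1−m)/s) ≈ z_{0.9} = 1.28, so s ≈ 0.18·0.82·(1.28)²/(0.22−0.18)² = 151.5.
At s = 151.5: P(θ<0.22) ≈ 0.896. Adjusting to match 0.9 gives s ≈ 157.24.
So α = 0.18·157.24 ≈ 28.30, β = 0.82·157.24 ≈ 128.94.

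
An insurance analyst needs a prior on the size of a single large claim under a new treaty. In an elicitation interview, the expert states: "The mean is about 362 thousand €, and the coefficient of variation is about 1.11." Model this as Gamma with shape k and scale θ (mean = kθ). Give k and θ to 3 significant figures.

For Gamma(k, scale θ): mean = kθ, variance = kθ², so CV = 1/√k.
CV = 1.11, hence k = 1/CV² = 0.812.
Then θ = mean/k = 362/0.812 = 446.

k ≈ 0.812, θ ≈ 446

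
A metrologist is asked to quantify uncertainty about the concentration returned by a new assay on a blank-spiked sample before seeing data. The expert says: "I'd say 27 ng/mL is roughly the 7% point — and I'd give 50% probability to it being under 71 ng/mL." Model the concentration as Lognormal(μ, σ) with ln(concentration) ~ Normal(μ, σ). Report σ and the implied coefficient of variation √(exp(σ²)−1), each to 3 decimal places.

If T ~ Lognormal(μ,σ) then ln T ~ Normal(μ,σ), so the p-quantile of ln T is μ + z_p·σ.
ln(27) = 3.296 and ln(71) = 4.263; z_{0.07} = -1.476, z_{0.5} = 0.
σ = (4.263 − 3.296)/(0 − (-1.476)) = 0.655.
μ = 3.296 − (-1.476)·0.655 = 4.263.
CV = √(exp(σ²)−1) = √(exp(0.4292)−1) = 0.732.

σ ≈ 0.655, CV ≈ 0.732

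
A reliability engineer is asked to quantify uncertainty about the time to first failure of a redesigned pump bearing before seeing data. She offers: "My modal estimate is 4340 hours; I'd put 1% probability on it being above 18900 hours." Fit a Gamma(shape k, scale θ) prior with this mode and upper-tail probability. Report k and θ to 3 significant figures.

Gamma(k,θ) with k>1 has mode (k−1)θ, so θ = 4340/(k−1).
Need P(X < 18900) = 0.99 with θ tied to k this way. Start at k = 2, θ = 4340: P(X<18900) ≈ 0.931.
Too low — raise k to concentrate. Iterating converges to k ≈ 2.89.
Then θ = 4340/(2.89−1) ≈ 2300.

k ≈ 2.89, θ ≈ 2300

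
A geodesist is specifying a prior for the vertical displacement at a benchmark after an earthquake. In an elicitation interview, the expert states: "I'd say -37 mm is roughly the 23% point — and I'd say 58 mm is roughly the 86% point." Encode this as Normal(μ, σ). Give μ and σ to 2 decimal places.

μ = 1.58, σ = 52.22

For Normal(μ,σ), the p-quantile is μ + z_p·σ. Here z_{0.23} = -0.7388, z_{0.86} = 1.08.
So -37 = μ − 0.7388σ and 58 = μ + 1.08σ.
Subtracting: σ = (58 − -37)/(1.08 − (-0.7388)) = 52.22.
Then μ = -37 − (-0.7388)·52.22 = 1.58.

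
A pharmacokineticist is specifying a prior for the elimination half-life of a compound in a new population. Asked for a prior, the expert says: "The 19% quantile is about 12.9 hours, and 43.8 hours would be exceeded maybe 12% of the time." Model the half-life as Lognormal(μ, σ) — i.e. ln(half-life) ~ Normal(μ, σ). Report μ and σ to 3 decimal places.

If T ~ Lognormal(μ,σ) then ln T ~ Normal(μ,σ), so the p-quantile of ln T is μ + z_p·σ.
ln(12.9) = 2.557 and ln(43.8) = 3.78; z_{0.19} = -0.8779, z_{0.88} = 1.175.
σ = (3.78 − 2.557)/(1.175 − (-0.8779)) = 0.595.
μ = 2.557 − (-0.8779)·0.595 = 3.080.

μ ≈ 3.080, σ ≈ 0.595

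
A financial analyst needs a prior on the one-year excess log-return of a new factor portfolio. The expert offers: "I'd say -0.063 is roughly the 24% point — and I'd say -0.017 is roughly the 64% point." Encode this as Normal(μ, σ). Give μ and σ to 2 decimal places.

μ = -0.03, σ = 0.04

For Normal(μ,σ), the p-quantile is μ + z_p·σ. Here z_{0.24} = -0.7063, z_{0.64} = 0.3585.
So -0.063 = μ − 0.7063σ and -0.017 = μ + 0.3585σ.
Subtracting: σ = (-0.017 − -0.063)/(0.3585 − (-0.7063)) = 0.04.
Then μ = -0.063 − (-0.7063)·0.04 = -0.03.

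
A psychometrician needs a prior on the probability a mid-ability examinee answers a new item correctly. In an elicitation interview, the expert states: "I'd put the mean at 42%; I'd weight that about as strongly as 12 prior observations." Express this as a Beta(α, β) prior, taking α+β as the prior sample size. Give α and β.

Under the effective-sample-size interpretation, Beta(α, β) has prior mean α/(α+β) and prior sample size α+β.
So α+β = 12 and α/(α+β) = 0.42, giving α = 0.42·12 = 5.04 and β = 12 − 5.04 = 6.96.

α = 5.04, β = 6.96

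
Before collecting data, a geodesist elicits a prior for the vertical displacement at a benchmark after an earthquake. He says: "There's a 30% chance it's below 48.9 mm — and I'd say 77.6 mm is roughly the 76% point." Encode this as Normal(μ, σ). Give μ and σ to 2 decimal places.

The p-quantile of Normal(μ,σ) is μ + z_p·σ, with z_{0.3} = -0.5244 and z_{0.76} = 0.7063.
Eliminate σ: μ = (z₂·x₁ − z₁·x₂)/(z₂ − z₁) = (0.7063·48.9 − (-0.5244)·77.6)/1.231 = 61.13.
Then σ = (x₂ − x₁)/(z₂ − z₁) = (77.6 − 48.9)/1.231 = 23.32.

μ = 61.13, σ = 23.32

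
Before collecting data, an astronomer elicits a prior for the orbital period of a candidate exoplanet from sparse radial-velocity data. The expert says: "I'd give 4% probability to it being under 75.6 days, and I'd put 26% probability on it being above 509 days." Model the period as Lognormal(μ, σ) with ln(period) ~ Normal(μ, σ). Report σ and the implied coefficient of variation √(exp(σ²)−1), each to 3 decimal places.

If T ~ Lognormal(μ,σ) then ln T ~ Normal(μ,σ), so the p-quantile of ln T is μ + z_p·σ.
ln(75.6) = 4.325 and ln(509) = 6.232; z_{0.04} = -1.751, z_{0.74} = 0.6433.
σ = (6.232 − 4.325)/(0.6433 − (-1.751)) = 0.797.
μ = 4.325 − (-1.751)·0.797 = 5.720.
CV = √(exp(σ²)−1) = √(exp(0.6345)−1) = 0.941.

σ ≈ 0.797, CV ≈ 0.941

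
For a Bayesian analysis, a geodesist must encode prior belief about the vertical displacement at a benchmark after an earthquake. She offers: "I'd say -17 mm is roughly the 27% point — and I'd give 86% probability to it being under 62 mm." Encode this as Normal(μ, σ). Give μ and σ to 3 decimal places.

The p-quantile of Normal(μ,σ) is μ + z_p·σ, with z_{0.27} = -0.6128 and z_{0.86} = 1.08.
Eliminate σ: μ = (z₂·x₁ − z₁·x₂)/(z₂ − z₁) = (1.08·-17 − (-0.6128)·62)/1.693 = 11.593.
Then σ = (x₂ − x₁)/(z₂ − z₁) = (62 − -17)/1.693 = 46.659.

μ = 11.593, σ = 46.659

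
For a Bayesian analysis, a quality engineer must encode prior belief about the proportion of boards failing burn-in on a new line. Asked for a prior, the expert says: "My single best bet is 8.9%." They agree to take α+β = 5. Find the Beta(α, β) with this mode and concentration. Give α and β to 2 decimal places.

α = 1.27, β = 3.73

For α,β > 1 the Beta mode is (α−1)/(α+β−2). With α+β = 5, the mode is (α−1)/3.
Set (α−1)/3 = 0.089 → α = 1 + 0.089·3 = 1.27.
β = 5 − α = 3.73.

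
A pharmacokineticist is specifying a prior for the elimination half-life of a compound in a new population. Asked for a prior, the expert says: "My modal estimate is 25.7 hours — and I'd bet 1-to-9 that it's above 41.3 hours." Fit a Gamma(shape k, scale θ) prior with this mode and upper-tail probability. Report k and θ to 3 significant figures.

k ≈ 9.35, θ ≈ 3.08

Gamma(k,θ) with k>1 has mode (k−1)θ, so θ = 25.7/(k−1).
Need P(X < 41.3) = 0.9 with θ tied to k this way. Start at k = 2, θ = 25.7: P(X<41.3) ≈ 0.477.
Too low — raise k to concentrate. Iterating converges to k ≈ 9.35.
Then θ = 25.7/(9.35−1) ≈ 3.08.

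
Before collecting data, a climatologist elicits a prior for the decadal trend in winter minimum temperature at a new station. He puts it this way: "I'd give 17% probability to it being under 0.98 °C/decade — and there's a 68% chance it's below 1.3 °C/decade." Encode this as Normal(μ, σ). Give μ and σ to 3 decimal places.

μ = 1.195, σ = 0.225

The p-quantile of Normal(μ,σ) is μ + z_p·σ, with z_{0.17} = -0.9542 and z_{0.68} = 0.4677.
Eliminate σ: μ = (z₂·x₁ − z₁·x₂)/(z₂ − z₁) = (0.4677·0.98 − (-0.9542)·1.3)/1.422 = 1.195.
Then σ = (x₂ − x₁)/(z₂ − z₁) = (1.3 − 0.98)/1.422 = 0.225.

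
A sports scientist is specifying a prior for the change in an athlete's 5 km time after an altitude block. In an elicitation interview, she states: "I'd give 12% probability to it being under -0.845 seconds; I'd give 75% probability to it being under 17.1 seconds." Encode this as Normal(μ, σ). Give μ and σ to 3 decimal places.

μ = 10.556, σ = 9.703

The p-quantile of Normal(μ,σ) is μ + z_p·σ, with z_{0.12} = -1.175 and z_{0.75} = 0.6745.
Eliminate σ: μ = (z₂·x₁ − z₁·x₂)/(z₂ − z₁) = (0.6745·-0.845 − (-1.175)·17.1)/1.849 = 10.556.
Then σ = (x₂ − x₁)/(z₂ − z₁) = (17.1 − -0.845)/1.849 = 9.703.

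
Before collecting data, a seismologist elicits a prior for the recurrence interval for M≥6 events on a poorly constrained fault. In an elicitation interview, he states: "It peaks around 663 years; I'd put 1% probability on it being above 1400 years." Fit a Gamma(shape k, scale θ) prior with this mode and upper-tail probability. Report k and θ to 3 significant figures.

Gamma(k,θ) with k>1 has mode (k−1)θ, so θ = 663/(k−1).
Need P(X < 1400) = 0.99 with θ tied to k this way. Start at k = 2, θ = 663: P(X<1400) ≈ 0.623.
Too low — raise k to concentrate. Iterating converges to k ≈ 9.7.
Then θ = 663/(9.7−1) ≈ 76.2.

k ≈ 9.7, θ ≈ 76.2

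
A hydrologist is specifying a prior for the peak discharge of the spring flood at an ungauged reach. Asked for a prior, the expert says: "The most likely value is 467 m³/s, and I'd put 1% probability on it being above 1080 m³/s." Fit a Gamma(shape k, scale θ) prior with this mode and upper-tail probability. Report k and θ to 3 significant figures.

k ≈ 7.79, θ ≈ 68.8

Gamma(k,θ) with k>1 has mode (k−1)θ, so θ = 467/(k−1).
Need P(X < 1080) = 0.99 with θ tied to k this way. Start at k = 2, θ = 467: P(X<1080) ≈ 0.672.
Too low — raise k to concentrate. Iterating converges to k ≈ 7.79.
Then θ = 467/(7.79−1) ≈ 68.8.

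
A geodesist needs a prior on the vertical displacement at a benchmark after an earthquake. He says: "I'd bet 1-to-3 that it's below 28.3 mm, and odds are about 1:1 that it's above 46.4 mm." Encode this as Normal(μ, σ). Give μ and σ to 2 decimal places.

μ = 46.40, σ = 26.84

The p-quantile of Normal(μ,σ) is μ + z_p·σ, with z_{0.25} = -0.6745 and z_{0.5} = 0.
Eliminate σ: μ = (z₂·x₁ − z₁·x₂)/(z₂ − z₁) = (0·28.3 − (-0.6745)·46.4)/0.6745 = 46.40.
Then σ = (x₂ − x₁)/(z₂ − z₁) = (46.4 − 28.3)/0.6745 = 26.84.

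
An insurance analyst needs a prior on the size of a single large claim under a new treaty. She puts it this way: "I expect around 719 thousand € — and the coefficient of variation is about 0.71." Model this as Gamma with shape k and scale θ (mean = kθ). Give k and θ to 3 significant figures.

k ≈ 1.98, θ ≈ 362

For Gamma(k, scale θ): mean = kθ, variance = kθ², so CV = 1/√k.
CV = 0.71, hence k = 1/CV² = 1.98.
Then θ = mean/k = 719/1.98 = 362.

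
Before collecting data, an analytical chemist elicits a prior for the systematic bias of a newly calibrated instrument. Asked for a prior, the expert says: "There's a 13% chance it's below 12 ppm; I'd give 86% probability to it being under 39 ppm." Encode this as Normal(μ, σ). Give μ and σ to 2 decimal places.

μ = 25.78, σ = 12.24

For Normal(μ,σ), the p-quantile is μ + z_p·σ. Here z_{0.13} = -1.126, z_{0.86} = 1.08.
So 12 = μ − 1.126σ and 39 = μ + 1.08σ.
Subtracting: σ = (39 − 12)/(1.08 − (-1.126)) = 12.24.
Then μ = 12 − (-1.126)·12.24 = 25.78.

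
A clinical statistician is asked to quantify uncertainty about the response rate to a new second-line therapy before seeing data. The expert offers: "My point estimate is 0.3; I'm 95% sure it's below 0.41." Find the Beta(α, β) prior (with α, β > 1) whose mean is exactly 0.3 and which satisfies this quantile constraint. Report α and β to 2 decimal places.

With mean 0.3 fixed, write α = 0.3s, β = 0.7s where s = α+β.
Need P(θ < 0.41) = 0.95 under Beta(0.3s, 0.7s). Normal approximation: (q−m)/√(m(1−m)/s) ≈ z_{0.95} = 1.64, so s ≈ 0.3·0.7·(1.64)²/(0.41−0.3)² = 47.0.
At s = 47.0: P(θ<0.41) ≈ 0.945. Adjusting to match 0.95 gives s ≈ 50.08.
So α = 0.3·50.08 ≈ 15.02, β = 0.7·50.08 ≈ 35.05.

α ≈ 15.02, β ≈ 35.05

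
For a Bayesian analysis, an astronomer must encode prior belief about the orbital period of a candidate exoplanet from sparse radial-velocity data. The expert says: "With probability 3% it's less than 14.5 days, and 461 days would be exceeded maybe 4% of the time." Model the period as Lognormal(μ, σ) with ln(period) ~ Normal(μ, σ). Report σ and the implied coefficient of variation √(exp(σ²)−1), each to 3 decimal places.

If T ~ Lognormal(μ,σ) then ln T ~ Normal(μ,σ), so the p-quantile of ln T is μ + z_p·σ.
ln(14.5) = 2.674 and ln(461) = 6.133; z_{0.03} = -1.881, z_{0.96} = 1.751.
σ = (6.133 − 2.674)/(1.751 − (-1.881)) = 0.953.
μ = 2.674 − (-1.881)·0.953 = 4.466.
CV = √(exp(σ²)−1) = √(exp(0.9074)−1) = 1.216.

σ ≈ 0.953, CV ≈ 1.216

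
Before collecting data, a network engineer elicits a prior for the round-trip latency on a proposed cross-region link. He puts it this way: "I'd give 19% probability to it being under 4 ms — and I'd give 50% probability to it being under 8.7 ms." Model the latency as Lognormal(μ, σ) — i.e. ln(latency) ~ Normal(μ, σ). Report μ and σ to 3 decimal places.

μ ≈ 2.163, σ ≈ 0.885

If T ~ Lognormal(μ,σ) then ln T ~ Normal(μ,σ), so the p-quantile of ln T is μ + z_p·σ.
ln(4) = 1.386 and ln(8.7) = 2.163; z_{0.19} = -0.8779, z_{0.5} = 0.
σ = (2.163 − 1.386)/(0 − (-0.8779)) = 0.885.
μ = 1.386 − (-0.8779)·0.885 = 2.163.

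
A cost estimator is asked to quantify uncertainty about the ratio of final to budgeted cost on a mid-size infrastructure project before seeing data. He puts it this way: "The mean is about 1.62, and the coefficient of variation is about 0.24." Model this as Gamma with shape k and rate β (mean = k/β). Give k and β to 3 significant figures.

k ≈ 17.4, β ≈ 10.7

For Gamma(k, rate β): mean = k/β, variance = k/β², so CV = 1/√k.
CV = 0.24, hence k = 1/CV² = 17.4.
Then β = k/mean = 17.4/1.62 = 10.7.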